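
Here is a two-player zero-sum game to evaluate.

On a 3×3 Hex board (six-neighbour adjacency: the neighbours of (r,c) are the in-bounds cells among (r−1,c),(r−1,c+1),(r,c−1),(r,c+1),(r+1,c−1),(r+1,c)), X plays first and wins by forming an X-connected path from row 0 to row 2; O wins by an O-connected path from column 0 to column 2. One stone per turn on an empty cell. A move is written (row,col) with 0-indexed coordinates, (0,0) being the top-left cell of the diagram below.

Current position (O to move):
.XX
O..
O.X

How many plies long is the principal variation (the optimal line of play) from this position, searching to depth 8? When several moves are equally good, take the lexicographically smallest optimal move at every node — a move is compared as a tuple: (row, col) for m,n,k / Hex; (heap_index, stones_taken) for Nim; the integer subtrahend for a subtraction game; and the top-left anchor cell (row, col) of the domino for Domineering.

PV length from [.XX/O../O.X]: 3 plies

[.XX/O../O.X] O move#1: (0,0):-1/OXX/O../O.X, (1,1):-1/.XX/OO./O.X, (1,2):+1/.XX/O.O/O.X*, (2,1):-1/.XX/O../OOX
[.XX/O.O/O.X] X move#2: (0,0):-1/XXX/O.O/O.X*, (1,1):-1/.XX/OXO/O.X, (2,1):-1/.XX/O.O/OXX
[XXX/O.O/O.X] O move#3: (1,1):+1/XXX/OOO/O.X*, (2,1):+1/XXX/O.O/OOX
[XXX/OOO/O.X] end (terminal -1, X#4); searched .XX/O../O.X to 8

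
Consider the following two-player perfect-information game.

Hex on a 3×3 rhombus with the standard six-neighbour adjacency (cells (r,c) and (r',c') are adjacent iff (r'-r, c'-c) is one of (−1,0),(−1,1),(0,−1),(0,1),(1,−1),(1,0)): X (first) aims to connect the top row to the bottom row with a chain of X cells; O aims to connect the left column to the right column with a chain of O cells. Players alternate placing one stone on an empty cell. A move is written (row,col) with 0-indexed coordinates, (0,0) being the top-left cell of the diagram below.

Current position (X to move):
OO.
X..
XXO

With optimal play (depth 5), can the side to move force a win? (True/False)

[OO./X../XXO] X move#1: (0,2):+1/OOX/X../XXO*, (1,1):-1/OO./XX./XXO, (1,2):-1/OO./X.X/XXO
[OOX/X../XXO] O move#2: (1,1):-1/OOX/XO./XXO*, (1,2):-1/OOX/X.O/XXO
[OOX/XO./XXO] X move#3: (1,2):+1/OOX/XOX/XXO*
[OOX/XOX/XXO] end (terminal -1, O#4); searched OO./X../XXO to 5

X winning at [OO./X../XXO]: True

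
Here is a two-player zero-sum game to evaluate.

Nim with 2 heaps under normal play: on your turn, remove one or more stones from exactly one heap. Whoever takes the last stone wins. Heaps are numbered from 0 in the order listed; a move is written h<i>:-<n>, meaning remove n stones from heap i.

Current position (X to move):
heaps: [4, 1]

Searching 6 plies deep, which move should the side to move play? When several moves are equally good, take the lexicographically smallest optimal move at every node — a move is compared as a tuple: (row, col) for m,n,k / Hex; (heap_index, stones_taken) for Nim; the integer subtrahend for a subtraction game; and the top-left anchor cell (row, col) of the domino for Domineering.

ply 1, X at (4,1) | h0:-1=-1→(3,1); h0:-2=-1→(2,1); h0:-3=+1→(1,1)*; h0:-4=-1→(0,1); h1:-1=-1→(4,0)
ply 2, O at (1,1) | h0:-1=-1→(0,1)*; h1:-1=-1→(1,0)
ply 3, X at (0,1) | h1:-1=+1→(0,0)*
ply 4: (0,0) is terminal -1 (O); from (4,1) depth 6

X's best at [(4,1)]: h0:-3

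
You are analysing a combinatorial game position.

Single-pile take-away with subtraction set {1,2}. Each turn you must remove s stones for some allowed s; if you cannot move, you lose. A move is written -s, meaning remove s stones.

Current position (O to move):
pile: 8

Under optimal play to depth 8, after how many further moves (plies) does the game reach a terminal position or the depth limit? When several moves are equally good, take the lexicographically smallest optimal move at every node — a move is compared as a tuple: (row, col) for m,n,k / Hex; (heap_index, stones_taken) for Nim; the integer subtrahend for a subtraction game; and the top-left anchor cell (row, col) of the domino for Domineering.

ply 1, O at 8 | -1=-1→7; -2=+1→6*
ply 2, X at 6 | -1=-1→5*; -2=-1→4
ply 3, O at 5 | -1=-1→4; -2=+1→3*
ply 4, X at 3 | -1=-1→2*; -2=-1→1
ply 5, O at 2 | -1=-1→1; -2=+1→0*
ply 6: 0 is terminal -1 (X); from 8 depth 8

PV length from [8]: 5 plies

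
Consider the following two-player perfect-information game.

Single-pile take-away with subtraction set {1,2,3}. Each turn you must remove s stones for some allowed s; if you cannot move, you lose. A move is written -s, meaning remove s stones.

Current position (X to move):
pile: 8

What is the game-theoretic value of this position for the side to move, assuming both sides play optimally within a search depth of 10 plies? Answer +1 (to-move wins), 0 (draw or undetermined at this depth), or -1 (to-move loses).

ply 1, X at 8 | -1=-1→7*; -2=-1→6; -3=-1→5
ply 2, O at 7 | -1=-1→6; -2=-1→5; -3=+1→4*
ply 3, X at 4 | -1=-1→3*; -2=-1→2; -3=-1→1
ply 4, O at 3 | -1=-1→2; -2=-1→1; -3=+1→0*
ply 5: 0 is terminal -1 (X); from 8 depth 10

value(8, X) = -1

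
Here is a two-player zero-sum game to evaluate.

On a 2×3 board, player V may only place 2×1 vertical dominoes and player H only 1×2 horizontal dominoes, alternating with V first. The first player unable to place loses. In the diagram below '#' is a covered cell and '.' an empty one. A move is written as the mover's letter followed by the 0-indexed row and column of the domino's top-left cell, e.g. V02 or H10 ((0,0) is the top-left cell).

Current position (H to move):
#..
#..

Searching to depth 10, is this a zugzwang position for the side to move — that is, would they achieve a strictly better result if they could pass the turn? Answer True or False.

zugzwang(#../#.., H) = False

ply 1, H at #../#.. | H01=+1→###/#..*; H11=+1→#../###
ply 2: ###/#.. is terminal -1 (V); from #../#.. depth 10
suppose H passes — search the same position with V to move:
pass> ply 1, V at #../#.. | V01=+1→##./##.*; V02=+1→#.#/#.#
pass> ply 2: ##./##. is terminal -1 (H); from #../#.. depth 10
for H: play +1, pass -1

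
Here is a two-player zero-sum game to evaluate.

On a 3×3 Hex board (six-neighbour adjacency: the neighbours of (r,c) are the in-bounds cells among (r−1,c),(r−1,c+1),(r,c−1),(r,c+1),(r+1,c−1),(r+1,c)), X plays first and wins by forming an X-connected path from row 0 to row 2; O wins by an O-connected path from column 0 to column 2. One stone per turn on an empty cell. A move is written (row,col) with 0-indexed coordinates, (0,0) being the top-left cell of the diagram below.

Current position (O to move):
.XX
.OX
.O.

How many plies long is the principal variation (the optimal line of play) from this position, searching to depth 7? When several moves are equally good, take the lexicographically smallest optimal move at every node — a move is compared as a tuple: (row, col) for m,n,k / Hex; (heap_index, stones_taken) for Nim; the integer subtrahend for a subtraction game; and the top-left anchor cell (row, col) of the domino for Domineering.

ply 1, O at .XX/.OX/.O. | (0,0)=-1→OXX/.OX/.O.; (1,0)=-1→.XX/OOX/.O.; (2,0)=-1→.XX/.OX/OO.; (2,2)=+1→.XX/.OX/.OO*
ply 2, X at .XX/.OX/.OO | (0,0)=-1→XXX/.OX/.OO*; (1,0)=-1→.XX/XOX/.OO; (2,0)=-1→.XX/.OX/XOO
ply 3, O at XXX/.OX/.OO | (1,0)=+1→XXX/OOX/.OO*; (2,0)=+1→XXX/.OX/OOO
ply 4: XXX/OOX/.OO is terminal -1 (X); from .XX/.OX/.O. depth 7

PV length from [.XX/.OX/.O.]: 3 plies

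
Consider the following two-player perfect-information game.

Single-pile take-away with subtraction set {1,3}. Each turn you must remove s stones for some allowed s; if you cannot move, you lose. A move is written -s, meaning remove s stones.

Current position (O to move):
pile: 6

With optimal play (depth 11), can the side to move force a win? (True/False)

O winning at [6]: False

[6] O move#1: -1:-1/5*, -3:-1/3
[5] X move#2: -1:+1/4*, -3:+1/2
[4] O move#3: -1:-1/3*, -3:-1/1
[3] X move#4: -1:+1/2*, -3:+1/0
[2] O move#5: -1:-1/1*
[1] X move#6: -1:+1/0*
[0] end (terminal -1, O#7); searched 6 to 11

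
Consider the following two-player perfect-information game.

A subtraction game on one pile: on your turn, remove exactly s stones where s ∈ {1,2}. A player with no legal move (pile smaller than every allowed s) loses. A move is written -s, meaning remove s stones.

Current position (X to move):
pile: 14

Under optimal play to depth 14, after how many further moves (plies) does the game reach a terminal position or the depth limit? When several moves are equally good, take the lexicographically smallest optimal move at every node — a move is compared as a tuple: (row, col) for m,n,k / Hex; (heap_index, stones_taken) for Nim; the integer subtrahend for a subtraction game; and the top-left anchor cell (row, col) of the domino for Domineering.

ply 1, X at 14 | -1=-1→13; -2=+1→12*
ply 2, O at 12 | -1=-1→11*; -2=-1→10
ply 3, X at 11 | -1=-1→10; -2=+1→9*
ply 4, O at 9 | -1=-1→8*; -2=-1→7
ply 5, X at 8 | -1=-1→7; -2=+1→6*
ply 6, O at 6 | -1=-1→5*; -2=-1→4
ply 7, X at 5 | -1=-1→4; -2=+1→3*
ply 8, O at 3 | -1=-1→2*; -2=-1→1
ply 9, X at 2 | -1=-1→1; -2=+1→0*
ply 10: 0 is terminal -1 (O); from 14 depth 14

PV length from [14]: 9 plies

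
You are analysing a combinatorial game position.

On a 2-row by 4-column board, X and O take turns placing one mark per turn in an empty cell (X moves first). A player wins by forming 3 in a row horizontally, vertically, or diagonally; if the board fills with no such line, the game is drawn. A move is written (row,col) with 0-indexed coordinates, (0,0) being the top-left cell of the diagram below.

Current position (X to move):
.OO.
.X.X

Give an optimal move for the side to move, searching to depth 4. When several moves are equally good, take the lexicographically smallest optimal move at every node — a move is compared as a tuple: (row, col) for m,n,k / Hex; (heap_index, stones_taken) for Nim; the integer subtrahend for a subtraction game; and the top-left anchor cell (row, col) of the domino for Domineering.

X's best at [.OO./.X.X]: (1,2)

[.OO./.X.X] X move#1: (0,0):-1/XOO./.X.X, (0,3):-1/.OOX/.X.X, (1,0):-1/.OO./XX.X, (1,2):+1/.OO./.XXX*
[.OO./.XXX] end (terminal -1, O#2); searched .OO./.X.X to 4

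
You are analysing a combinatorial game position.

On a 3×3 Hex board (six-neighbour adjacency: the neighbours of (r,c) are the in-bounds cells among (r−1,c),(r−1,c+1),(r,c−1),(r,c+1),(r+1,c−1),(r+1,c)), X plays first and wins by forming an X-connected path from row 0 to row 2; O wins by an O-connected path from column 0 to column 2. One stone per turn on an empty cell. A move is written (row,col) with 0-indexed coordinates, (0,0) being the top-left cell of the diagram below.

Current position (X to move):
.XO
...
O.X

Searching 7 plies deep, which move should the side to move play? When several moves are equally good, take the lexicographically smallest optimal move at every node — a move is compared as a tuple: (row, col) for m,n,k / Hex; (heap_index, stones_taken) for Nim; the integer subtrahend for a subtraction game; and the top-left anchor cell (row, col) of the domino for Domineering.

X's best at [.XO/.../O.X]: (1,1)

ply 1, X at .XO/.../O.X | (0,0)=-1→XXO/.../O.X; (1,0)=-1→.XO/X../O.X; (1,1)=+1→.XO/.X./O.X*; (1,2)=-1→.XO/..X/O.X; (2,1)=-1→.XO/.../OXX
ply 2, O at .XO/.X./O.X | (0,0)=-1→OXO/.X./O.X*; (1,0)=-1→.XO/OX./O.X; (1,2)=-1→.XO/.XO/O.X; (2,1)=-1→.XO/.X./OOX
ply 3, X at OXO/.X./O.X | (1,0)=+1→OXO/XX./O.X*; (1,2)=+1→OXO/.XX/O.X; (2,1)=+1→OXO/.X./OXX
ply 4, O at OXO/XX./O.X | (1,2)=-1→OXO/XXO/O.X*; (2,1)=-1→OXO/XX./OOX
ply 5, X at OXO/XXO/O.X | (2,1)=+1→OXO/XXO/OXX*
ply 6: OXO/XXO/OXX is terminal -1 (O); from .XO/.../O.X depth 7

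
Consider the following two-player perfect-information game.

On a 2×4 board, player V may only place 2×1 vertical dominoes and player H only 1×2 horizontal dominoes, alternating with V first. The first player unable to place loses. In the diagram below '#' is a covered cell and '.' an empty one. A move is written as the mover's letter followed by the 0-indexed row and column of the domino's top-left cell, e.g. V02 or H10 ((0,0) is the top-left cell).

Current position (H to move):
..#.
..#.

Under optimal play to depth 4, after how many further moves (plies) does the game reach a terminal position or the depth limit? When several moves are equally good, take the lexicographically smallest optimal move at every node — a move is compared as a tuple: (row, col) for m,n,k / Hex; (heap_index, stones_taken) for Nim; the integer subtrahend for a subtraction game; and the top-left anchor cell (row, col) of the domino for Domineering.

ply 1, H at ..#./..#. | H00=+1→###./..#.*; H10=+1→..#./###.
ply 2, V at ###./..#. | V03=-1→####/..##*
ply 3, H at ####/..## | H10=+1→####/####*
ply 4: ####/#### is terminal -1 (V); from ..#./..#. depth 4

PV length from [..#./..#.]: 3 plies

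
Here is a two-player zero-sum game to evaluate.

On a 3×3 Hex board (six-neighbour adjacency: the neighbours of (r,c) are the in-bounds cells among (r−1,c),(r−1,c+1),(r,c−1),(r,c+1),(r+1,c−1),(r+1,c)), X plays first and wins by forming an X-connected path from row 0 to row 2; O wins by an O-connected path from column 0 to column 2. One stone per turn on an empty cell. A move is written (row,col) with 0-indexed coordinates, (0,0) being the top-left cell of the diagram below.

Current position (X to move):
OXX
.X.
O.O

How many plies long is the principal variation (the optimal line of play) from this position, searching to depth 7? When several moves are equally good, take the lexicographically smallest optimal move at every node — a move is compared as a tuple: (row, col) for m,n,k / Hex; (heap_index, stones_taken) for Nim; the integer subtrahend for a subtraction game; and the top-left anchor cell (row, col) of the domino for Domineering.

ply 1, X at OXX/.X./O.O | (1,0)=-1→OXX/XX./O.O; (1,2)=-1→OXX/.XX/O.O; (2,1)=+1→OXX/.X./OXO*
ply 2: OXX/.X./OXO is terminal -1 (O); from OXX/.X./O.O depth 7

PV length from [OXX/.X./O.O]: 1 ply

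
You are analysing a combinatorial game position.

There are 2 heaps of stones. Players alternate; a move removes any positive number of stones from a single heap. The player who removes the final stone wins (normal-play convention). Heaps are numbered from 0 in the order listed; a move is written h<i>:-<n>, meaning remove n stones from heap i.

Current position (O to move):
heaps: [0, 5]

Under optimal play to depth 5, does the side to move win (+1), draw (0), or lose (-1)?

ply 1, O at (0,5) | h1:-1=-1→(0,4); h1:-2=-1→(0,3); h1:-3=-1→(0,2); h1:-4=-1→(0,1); h1:-5=+1→(0,0)*
ply 2: (0,0) is terminal -1 (X); from (0,5) depth 5

value((0,5), O) = +1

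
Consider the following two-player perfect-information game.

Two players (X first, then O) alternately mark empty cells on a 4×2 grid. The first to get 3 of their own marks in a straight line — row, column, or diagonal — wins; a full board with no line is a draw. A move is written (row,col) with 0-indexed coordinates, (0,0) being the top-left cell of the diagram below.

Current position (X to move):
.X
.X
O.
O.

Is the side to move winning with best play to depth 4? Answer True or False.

X winning at [.X/.X/O./O.]: True

ply 1, X at .X/.X/O./O. | (0,0)=-1→XX/.X/O./O.; (1,0)=+0→.X/XX/O./O.; (2,1)=+1→.X/.X/OX/O.*; (3,1)=-1→.X/.X/O./OX
ply 2: .X/.X/OX/O. is terminal -1 (O); from .X/.X/O./O. depth 4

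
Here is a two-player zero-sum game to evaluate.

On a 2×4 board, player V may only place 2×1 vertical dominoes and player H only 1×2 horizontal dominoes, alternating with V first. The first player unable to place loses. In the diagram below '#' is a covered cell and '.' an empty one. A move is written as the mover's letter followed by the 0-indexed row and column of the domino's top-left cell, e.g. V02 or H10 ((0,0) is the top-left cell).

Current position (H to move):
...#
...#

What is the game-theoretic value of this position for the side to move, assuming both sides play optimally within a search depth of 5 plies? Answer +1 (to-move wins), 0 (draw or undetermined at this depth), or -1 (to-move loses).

value(...#/...#, H) = +1

p1 H@[...#/...#]: H00[##.#/...#]+1* H01[.###/...#]+1 H10[...#/##.#]+1 H11[...#/.###]+1
p2 V@[##.#/...#]: V02[####/..##]-1*
p3 H@[####/..##]: H10[####/####]+1*
p4 V@[####/####] terminal -1; root [...#/...#] d5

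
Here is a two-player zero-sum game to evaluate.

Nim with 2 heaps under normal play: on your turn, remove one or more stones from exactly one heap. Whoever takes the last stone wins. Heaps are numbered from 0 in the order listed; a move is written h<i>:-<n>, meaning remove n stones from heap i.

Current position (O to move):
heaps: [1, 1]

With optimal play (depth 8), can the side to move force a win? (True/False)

ply 1, O at (1,1) | h0:-1=-1→(0,1)*; h1:-1=-1→(1,0)
ply 2, X at (0,1) | h1:-1=+1→(0,0)*
ply 3: (0,0) is terminal -1 (O); from (1,1) depth 8

O winning at [(1,1)]: False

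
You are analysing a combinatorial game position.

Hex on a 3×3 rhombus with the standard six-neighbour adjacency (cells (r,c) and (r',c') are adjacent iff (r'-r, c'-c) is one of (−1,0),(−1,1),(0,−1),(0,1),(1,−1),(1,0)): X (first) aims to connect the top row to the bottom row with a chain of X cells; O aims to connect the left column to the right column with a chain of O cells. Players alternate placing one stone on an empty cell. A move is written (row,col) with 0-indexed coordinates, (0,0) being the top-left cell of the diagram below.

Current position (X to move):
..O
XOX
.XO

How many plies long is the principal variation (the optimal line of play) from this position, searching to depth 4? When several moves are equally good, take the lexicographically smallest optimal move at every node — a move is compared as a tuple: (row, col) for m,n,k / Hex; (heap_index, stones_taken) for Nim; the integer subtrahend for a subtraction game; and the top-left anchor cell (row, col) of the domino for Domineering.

p1 X@[..O/XOX/.XO]: (0,0)[X.O/XOX/.XO]-1 (0,1)[.XO/XOX/.XO]-1 (2,0)[..O/XOX/XXO]+1*
p2 O@[..O/XOX/XXO]: (0,0)[O.O/XOX/XXO]-1* (0,1)[.OO/XOX/XXO]-1
p3 X@[O.O/XOX/XXO]: (0,1)[OXO/XOX/XXO]+1*
p4 O@[OXO/XOX/XXO] terminal -1; root [..O/XOX/.XO] d4

PV length from [..O/XOX/.XO]: 3 plies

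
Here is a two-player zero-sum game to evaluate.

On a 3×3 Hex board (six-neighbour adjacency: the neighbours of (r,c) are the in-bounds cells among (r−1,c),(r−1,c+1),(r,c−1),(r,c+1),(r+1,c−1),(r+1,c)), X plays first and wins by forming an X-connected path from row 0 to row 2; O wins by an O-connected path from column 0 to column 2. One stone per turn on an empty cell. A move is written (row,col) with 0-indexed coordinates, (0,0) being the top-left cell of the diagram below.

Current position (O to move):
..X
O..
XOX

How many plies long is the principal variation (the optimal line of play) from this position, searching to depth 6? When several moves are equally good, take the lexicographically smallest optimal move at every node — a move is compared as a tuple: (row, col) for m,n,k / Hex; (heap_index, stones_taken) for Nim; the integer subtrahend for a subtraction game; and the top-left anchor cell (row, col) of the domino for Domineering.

PV length from [..X/O../XOX]: 4 plies

ply 1, O at ..X/O../XOX | (0,0)=-1→O.X/O../XOX*; (0,1)=-1→.OX/O../XOX; (1,1)=-1→..X/OO./XOX; (1,2)=-1→..X/O.O/XOX
ply 2, X at O.X/O../XOX | (0,1)=+1→OXX/O../XOX*; (1,1)=+1→O.X/OX./XOX; (1,2)=+1→O.X/O.X/XOX
ply 3, O at OXX/O../XOX | (1,1)=-1→OXX/OO./XOX*; (1,2)=-1→OXX/O.O/XOX
ply 4, X at OXX/OO./XOX | (1,2)=+1→OXX/OOX/XOX*
ply 5: OXX/OOX/XOX is terminal -1 (O); from ..X/O../XOX depth 6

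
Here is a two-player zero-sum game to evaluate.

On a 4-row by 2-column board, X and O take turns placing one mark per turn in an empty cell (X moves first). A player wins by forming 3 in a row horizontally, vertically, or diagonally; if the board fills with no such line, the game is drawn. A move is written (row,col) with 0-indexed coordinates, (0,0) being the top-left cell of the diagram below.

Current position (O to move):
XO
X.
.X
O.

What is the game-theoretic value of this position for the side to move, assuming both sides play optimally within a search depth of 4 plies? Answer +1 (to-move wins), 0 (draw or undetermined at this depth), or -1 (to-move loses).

value(XO/X./.X/O., O) = 0

p1 O@[XO/X./.X/O.]: (1,1)[XO/XO/.X/O.]-1 (2,0)[XO/X./OX/O.]+0* (3,1)[XO/X./.X/OO]-1
p2 X@[XO/X./OX/O.]: (1,1)[XO/XX/OX/O.]+0* (3,1)[XO/X./OX/OX]+0
p3 O@[XO/XX/OX/O.]: (3,1)[XO/XX/OX/OO]+0*
p4 X@[XO/XX/OX/OO] terminal +0; root [XO/X./.X/O.] d4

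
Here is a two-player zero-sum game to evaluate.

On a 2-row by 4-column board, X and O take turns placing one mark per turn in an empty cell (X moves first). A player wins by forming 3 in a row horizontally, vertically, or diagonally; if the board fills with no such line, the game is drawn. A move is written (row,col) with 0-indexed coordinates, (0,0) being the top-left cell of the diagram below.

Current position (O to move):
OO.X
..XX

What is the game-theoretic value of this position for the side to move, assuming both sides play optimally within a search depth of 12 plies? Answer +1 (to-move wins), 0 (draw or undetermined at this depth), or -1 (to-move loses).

ply 1, O at OO.X/..XX | (0,2)=+1→OOOX/..XX*; (1,0)=-1→OO.X/O.XX; (1,1)=+0→OO.X/.OXX
ply 2: OOOX/..XX is terminal -1 (X); from OO.X/..XX depth 12

value(OO.X/..XX, O) = +1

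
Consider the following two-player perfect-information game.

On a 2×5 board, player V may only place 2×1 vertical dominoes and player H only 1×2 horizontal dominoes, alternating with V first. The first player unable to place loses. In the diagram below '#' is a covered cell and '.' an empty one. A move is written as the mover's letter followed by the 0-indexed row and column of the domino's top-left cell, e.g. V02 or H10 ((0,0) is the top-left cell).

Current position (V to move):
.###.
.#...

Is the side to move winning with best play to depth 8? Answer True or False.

p1 V@[.###./.#...]: V00[####./##...]-1 V04[.####/.#..#]+1*
p2 H@[.####/.#..#]: H12[.####/.####]-1*
p3 V@[.####/.####]: V00[#####/#####]+1*
p4 H@[#####/#####] terminal -1; root [.###./.#...] d8

V winning at [.###./.#...]: True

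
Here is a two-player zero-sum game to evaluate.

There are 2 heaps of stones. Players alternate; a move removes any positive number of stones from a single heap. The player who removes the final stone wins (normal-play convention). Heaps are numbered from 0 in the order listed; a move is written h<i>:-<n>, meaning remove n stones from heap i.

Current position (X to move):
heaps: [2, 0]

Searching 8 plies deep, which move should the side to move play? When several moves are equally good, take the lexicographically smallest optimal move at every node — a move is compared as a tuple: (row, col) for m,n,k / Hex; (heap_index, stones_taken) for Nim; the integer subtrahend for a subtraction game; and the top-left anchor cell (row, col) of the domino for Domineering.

ply 1, X at (2,0) | h0:-1=-1→(1,0); h0:-2=+1→(0,0)*
ply 2: (0,0) is terminal -1 (O); from (2,0) depth 8

X's best at [(2,0)]: h0:-2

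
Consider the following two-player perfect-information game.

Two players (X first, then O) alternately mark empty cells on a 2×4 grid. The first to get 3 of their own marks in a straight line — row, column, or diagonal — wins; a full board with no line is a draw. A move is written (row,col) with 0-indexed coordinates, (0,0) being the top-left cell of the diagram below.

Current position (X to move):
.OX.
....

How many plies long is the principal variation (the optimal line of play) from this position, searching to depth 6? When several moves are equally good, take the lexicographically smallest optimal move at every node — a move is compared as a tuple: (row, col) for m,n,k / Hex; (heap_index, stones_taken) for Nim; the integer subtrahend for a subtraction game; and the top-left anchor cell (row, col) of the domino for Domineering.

p1 X@[.OX./....]: (0,0)[XOX./....]+0* (0,3)[.OXX/....]+0 (1,0)[.OX./X...]+0 (1,1)[.OX./.X..]+0 (1,2)[.OX./..X.]+0 (1,3)[.OX./...X]+0
p2 O@[XOX./....]: (0,3)[XOXO/....]+0* (1,0)[XOX./O...]+0 (1,1)[XOX./.O..]+0 (1,2)[XOX./..O.]+0 (1,3)[XOX./...O]+0
p3 X@[XOXO/....]: (1,0)[XOXO/X...]+0* (1,1)[XOXO/.X..]+0 (1,2)[XOXO/..X.]+0 (1,3)[XOXO/...X]+0
p4 O@[XOXO/X...]: (1,1)[XOXO/XO..]+0* (1,2)[XOXO/X.O.]+0 (1,3)[XOXO/X..O]+0
p5 X@[XOXO/XO..]: (1,2)[XOXO/XOX.]+0* (1,3)[XOXO/XO.X]+0
p6 O@[XOXO/XOX.]: (1,3)[XOXO/XOXO]+0*
p7 X@[XOXO/XOXO] terminal +0; root [.OX./....] d6

PV length from [.OX./....]: 6 plies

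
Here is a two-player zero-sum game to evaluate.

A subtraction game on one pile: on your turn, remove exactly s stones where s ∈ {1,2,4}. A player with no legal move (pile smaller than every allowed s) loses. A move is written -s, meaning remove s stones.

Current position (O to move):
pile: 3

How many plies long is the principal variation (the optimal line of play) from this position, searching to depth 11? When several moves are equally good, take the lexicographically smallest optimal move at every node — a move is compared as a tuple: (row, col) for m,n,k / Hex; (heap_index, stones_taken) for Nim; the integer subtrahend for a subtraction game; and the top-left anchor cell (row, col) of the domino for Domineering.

ply 1, O at 3 | -1=-1→2*; -2=-1→1
ply 2, X at 2 | -1=-1→1; -2=+1→0*
ply 3: 0 is terminal -1 (O); from 3 depth 11

PV length from [3]: 2 plies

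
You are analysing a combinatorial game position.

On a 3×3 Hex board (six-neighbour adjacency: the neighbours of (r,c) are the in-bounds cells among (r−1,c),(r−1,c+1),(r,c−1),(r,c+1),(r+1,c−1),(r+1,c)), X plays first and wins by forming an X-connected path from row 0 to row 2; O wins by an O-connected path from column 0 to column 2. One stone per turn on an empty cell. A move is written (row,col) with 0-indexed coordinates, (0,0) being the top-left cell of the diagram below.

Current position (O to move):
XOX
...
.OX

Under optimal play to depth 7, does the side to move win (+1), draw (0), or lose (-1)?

value(XOX/.../.OX, O) = -1

ply 1, O at XOX/.../.OX | (1,0)=-1→XOX/O../.OX*; (1,1)=-1→XOX/.O./.OX; (1,2)=-1→XOX/..O/.OX; (2,0)=-1→XOX/.../OOX
ply 2, X at XOX/O../.OX | (1,1)=+1→XOX/OX./.OX*; (1,2)=+1→XOX/O.X/.OX; (2,0)=+1→XOX/O../XOX
ply 3, O at XOX/OX./.OX | (1,2)=-1→XOX/OXO/.OX*; (2,0)=-1→XOX/OX./OOX
ply 4, X at XOX/OXO/.OX | (2,0)=+1→XOX/OXO/XOX*
ply 5: XOX/OXO/XOX is terminal -1 (O); from XOX/.../.OX depth 7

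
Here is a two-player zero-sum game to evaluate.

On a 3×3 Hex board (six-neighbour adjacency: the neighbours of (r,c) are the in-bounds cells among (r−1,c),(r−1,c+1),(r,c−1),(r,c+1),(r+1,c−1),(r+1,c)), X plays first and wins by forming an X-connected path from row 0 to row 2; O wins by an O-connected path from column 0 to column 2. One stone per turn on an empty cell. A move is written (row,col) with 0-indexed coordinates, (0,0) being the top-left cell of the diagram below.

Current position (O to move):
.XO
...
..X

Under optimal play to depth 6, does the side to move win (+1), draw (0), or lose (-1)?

value(.XO/.../..X, O) = +1

p1 O@[.XO/.../..X]: (0,0)[OXO/.../..X]-1 (1,0)[.XO/O../..X]-1 (1,1)[.XO/.O./..X]+1* (1,2)[.XO/..O/..X]-1 (2,0)[.XO/.../O.X]-1 (2,1)[.XO/.../.OX]-1
p2 X@[.XO/.O./..X]: (0,0)[XXO/.O./..X]-1* (1,0)[.XO/XO./..X]-1 (1,2)[.XO/.OX/..X]-1 (2,0)[.XO/.O./X.X]-1 (2,1)[.XO/.O./.XX]-1
p3 O@[XXO/.O./..X]: (1,0)[XXO/OO./..X]+1* (1,2)[XXO/.OO/..X]+1 (2,0)[XXO/.O./O.X]+1 (2,1)[XXO/.O./.OX]+1
p4 X@[XXO/OO./..X] terminal -1; root [.XO/.../..X] d6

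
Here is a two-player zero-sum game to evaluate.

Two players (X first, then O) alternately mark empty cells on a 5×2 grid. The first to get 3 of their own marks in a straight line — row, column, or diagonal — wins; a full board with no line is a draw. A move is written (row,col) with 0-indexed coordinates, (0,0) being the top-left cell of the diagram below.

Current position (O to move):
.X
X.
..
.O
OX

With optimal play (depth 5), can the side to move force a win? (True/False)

[.X/X./../.O/OX] O move#1: (0,0):+0/OX/X./../.O/OX*, (1,1):+0/.X/XO/../.O/OX, (2,0):+0/.X/X./O./.O/OX, (2,1):+0/.X/X./.O/.O/OX, (3,0):+0/.X/X./../OO/OX
[OX/X./../.O/OX] X move#2: (1,1):+0/OX/XX/../.O/OX*, (2,0):+0/OX/X./X./.O/OX, (2,1):+0/OX/X./.X/.O/OX, (3,0):+0/OX/X./../XO/OX
[OX/XX/../.O/OX] O move#3: (2,0):-1/OX/XX/O./.O/OX, (2,1):+0/OX/XX/.O/.O/OX*, (3,0):-1/OX/XX/../OO/OX
[OX/XX/.O/.O/OX] X move#4: (2,0):+0/OX/XX/XO/.O/OX*, (3,0):+0/OX/XX/.O/XO/OX
[OX/XX/XO/.O/OX] O move#5: (3,0):+0/OX/XX/XO/OO/OX*
[OX/XX/XO/OO/OX] end (terminal +0, X#6); searched .X/X./../.O/OX to 5

O winning at [.X/X./../.O/OX]: False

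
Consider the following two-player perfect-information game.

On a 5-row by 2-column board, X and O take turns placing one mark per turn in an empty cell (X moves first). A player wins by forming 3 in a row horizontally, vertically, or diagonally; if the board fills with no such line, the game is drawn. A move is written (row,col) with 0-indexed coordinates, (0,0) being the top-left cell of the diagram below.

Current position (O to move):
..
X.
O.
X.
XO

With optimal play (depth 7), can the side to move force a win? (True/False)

ply 1, O at ../X./O./X./XO | (0,0)=+0→O./X./O./X./XO*; (0,1)=+0→.O/X./O./X./XO; (1,1)=+0→../XO/O./X./XO; (2,1)=+0→../X./OO/X./XO; (3,1)=+0→../X./O./XO/XO
ply 2, X at O./X./O./X./XO | (0,1)=+0→OX/X./O./X./XO*; (1,1)=+0→O./XX/O./X./XO; (2,1)=+0→O./X./OX/X./XO; (3,1)=+0→O./X./O./XX/XO
ply 3, O at OX/X./O./X./XO | (1,1)=+0→OX/XO/O./X./XO*; (2,1)=+0→OX/X./OO/X./XO; (3,1)=+0→OX/X./O./XO/XO
ply 4, X at OX/XO/O./X./XO | (2,1)=+0→OX/XO/OX/X./XO*; (3,1)=+0→OX/XO/O./XX/XO
ply 5, O at OX/XO/OX/X./XO | (3,1)=+0→OX/XO/OX/XO/XO*
ply 6: OX/XO/OX/XO/XO is terminal +0 (X); from ../X./O./X./XO depth 7

O winning at [../X./O./X./XO]: False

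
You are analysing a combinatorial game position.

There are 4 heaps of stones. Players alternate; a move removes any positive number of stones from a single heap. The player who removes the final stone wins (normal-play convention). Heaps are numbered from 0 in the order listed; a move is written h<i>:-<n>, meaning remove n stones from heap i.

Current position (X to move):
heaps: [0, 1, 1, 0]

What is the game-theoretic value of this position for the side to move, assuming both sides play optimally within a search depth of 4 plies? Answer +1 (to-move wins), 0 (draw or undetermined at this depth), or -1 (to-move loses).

value((0,1,1,0), X) = -1

[(0,1,1,0)] X move#1: h1:-1:-1/(0,0,1,0)*, h2:-1:-1/(0,1,0,0)
[(0,0,1,0)] O move#2: h2:-1:+1/(0,0,0,0)*
[(0,0,0,0)] end (terminal -1, X#3); searched (0,1,1,0) to 4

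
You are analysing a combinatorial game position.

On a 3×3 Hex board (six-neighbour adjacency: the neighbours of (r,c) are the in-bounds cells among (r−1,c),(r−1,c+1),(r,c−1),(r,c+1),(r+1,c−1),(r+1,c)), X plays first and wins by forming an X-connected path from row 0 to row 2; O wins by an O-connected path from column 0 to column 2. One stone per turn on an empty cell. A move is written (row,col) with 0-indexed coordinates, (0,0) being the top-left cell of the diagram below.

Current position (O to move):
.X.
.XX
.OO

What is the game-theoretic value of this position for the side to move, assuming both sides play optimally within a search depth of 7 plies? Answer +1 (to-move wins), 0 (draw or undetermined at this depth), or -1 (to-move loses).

p1 O@[.X./.XX/.OO]: (0,0)[OX./.XX/.OO]-1 (0,2)[.XO/.XX/.OO]-1 (1,0)[.X./OXX/.OO]-1 (2,0)[.X./.XX/OOO]+1*
p2 X@[.X./.XX/OOO] terminal -1; root [.X./.XX/.OO] d7

value(.X./.XX/.OO, O) = +1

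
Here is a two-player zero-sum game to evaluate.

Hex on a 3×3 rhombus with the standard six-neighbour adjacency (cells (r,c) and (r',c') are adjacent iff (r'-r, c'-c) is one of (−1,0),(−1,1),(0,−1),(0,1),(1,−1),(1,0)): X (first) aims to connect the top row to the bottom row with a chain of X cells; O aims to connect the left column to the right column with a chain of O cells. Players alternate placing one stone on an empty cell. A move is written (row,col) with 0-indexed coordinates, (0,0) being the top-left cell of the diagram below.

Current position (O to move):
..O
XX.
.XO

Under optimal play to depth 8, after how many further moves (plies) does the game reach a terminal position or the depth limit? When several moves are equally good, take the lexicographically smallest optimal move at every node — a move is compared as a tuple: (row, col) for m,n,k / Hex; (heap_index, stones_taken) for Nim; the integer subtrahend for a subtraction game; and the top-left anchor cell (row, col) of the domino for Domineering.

ply 1, O at ..O/XX./.XO | (0,0)=-1→O.O/XX./.XO*; (0,1)=-1→.OO/XX./.XO; (1,2)=-1→..O/XXO/.XO; (2,0)=-1→..O/XX./OXO
ply 2, X at O.O/XX./.XO | (0,1)=+1→OXO/XX./.XO*; (1,2)=-1→O.O/XXX/.XO; (2,0)=-1→O.O/XX./XXO
ply 3: OXO/XX./.XO is terminal -1 (O); from ..O/XX./.XO depth 8

PV length from [..O/XX./.XO]: 2 plies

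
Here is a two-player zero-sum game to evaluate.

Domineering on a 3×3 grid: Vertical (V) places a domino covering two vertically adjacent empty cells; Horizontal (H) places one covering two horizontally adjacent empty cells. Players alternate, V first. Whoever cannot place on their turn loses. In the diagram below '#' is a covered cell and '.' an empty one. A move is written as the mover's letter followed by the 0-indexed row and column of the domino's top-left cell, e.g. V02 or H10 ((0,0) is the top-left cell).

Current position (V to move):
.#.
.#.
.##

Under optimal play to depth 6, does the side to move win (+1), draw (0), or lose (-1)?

p1 V@[.#./.#./.##]: V00[##./##./.##]+1* V02[.##/.##/.##]+1 V10[.#./##./###]+1
p2 H@[##./##./.##] terminal -1; root [.#./.#./.##] d6

value(.#./.#./.##, V) = +1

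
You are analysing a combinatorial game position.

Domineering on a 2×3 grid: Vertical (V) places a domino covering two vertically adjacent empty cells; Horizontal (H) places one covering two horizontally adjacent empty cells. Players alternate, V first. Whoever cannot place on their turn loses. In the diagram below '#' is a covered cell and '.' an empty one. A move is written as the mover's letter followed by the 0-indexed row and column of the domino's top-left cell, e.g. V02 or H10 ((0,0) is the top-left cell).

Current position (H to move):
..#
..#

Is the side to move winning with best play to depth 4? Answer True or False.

H winning at [..#/..#]: True

[..#/..#] H move#1: H00:+1/###/..#*, H10:+1/..#/###
[###/..#] end (terminal -1, V#2); searched ..#/..# to 4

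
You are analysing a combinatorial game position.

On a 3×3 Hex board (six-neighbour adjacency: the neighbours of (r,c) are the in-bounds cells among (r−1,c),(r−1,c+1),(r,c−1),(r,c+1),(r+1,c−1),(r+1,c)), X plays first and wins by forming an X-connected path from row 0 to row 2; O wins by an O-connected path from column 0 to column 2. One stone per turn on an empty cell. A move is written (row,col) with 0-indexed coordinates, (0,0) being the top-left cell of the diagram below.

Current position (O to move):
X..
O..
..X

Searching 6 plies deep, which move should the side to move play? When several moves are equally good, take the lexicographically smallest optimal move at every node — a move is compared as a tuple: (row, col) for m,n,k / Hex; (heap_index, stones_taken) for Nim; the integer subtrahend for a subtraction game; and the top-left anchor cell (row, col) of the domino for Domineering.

O's best at [X../O../..X]: (0,2)

p1 O@[X../O../..X]: (0,1)[XO./O../..X]-1 (0,2)[X.O/O../..X]+1* (1,1)[X../OO./..X]+1 (1,2)[X../O.O/..X]-1 (2,0)[X../O../O.X]-1 (2,1)[X../O../.OX]-1
p2 X@[X.O/O../..X]: (0,1)[XXO/O../..X]-1* (1,1)[X.O/OX./..X]-1 (1,2)[X.O/O.X/..X]-1 (2,0)[X.O/O../X.X]-1 (2,1)[X.O/O../.XX]-1
p3 O@[XXO/O../..X]: (1,1)[XXO/OO./..X]+1* (1,2)[XXO/O.O/..X]-1 (2,0)[XXO/O../O.X]-1 (2,1)[XXO/O../.OX]-1
p4 X@[XXO/OO./..X] terminal -1; root [X../O../..X] d6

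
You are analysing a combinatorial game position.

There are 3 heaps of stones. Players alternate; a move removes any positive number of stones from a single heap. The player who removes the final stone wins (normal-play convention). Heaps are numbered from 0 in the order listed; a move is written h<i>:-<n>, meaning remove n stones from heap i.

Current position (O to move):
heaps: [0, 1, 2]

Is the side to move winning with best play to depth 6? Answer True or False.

O winning at [(0,1,2)]: True

[(0,1,2)] O move#1: h1:-1:-1/(0,0,2), h2:-1:+1/(0,1,1)*, h2:-2:-1/(0,1,0)
[(0,1,1)] X move#2: h1:-1:-1/(0,0,1)*, h2:-1:-1/(0,1,0)
[(0,0,1)] O move#3: h2:-1:+1/(0,0,0)*
[(0,0,0)] end (terminal -1, X#4); searched (0,1,2) to 6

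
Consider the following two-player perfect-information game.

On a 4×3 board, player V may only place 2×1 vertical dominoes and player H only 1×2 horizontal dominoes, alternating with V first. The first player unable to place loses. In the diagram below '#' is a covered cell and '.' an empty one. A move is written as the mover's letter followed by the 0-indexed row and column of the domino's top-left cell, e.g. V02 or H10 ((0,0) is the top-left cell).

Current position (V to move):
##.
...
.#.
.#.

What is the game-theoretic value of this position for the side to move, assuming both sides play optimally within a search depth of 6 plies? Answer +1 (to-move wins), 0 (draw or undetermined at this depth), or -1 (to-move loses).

[##./.../.#./.#.] V move#1: V02:+1/###/..#/.#./.#.*, V10:+1/##./#../##./.#., V12:+1/##./..#/.##/.#., V20:+1/##./.../##./##., V22:+1/##./.../.##/.##
[###/..#/.#./.#.] H move#2: H10:-1/###/###/.#./.#.*
[###/###/.#./.#.] V move#3: V20:+1/###/###/##./##.*, V22:+1/###/###/.##/.##
[###/###/##./##.] end (terminal -1, H#4); searched ##./.../.#./.#. to 6

value(##./.../.#./.#., V) = +1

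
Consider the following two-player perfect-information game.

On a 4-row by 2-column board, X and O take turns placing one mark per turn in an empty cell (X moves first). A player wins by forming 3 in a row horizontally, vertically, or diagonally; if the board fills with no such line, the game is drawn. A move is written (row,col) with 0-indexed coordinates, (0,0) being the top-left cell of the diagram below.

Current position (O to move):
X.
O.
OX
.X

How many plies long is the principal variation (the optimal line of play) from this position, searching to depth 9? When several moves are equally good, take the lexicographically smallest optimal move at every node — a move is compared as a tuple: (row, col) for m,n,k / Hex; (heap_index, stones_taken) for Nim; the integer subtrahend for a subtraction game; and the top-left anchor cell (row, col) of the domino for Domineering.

p1 O@[X./O./OX/.X]: (0,1)[XO/O./OX/.X]-1 (1,1)[X./OO/OX/.X]+0 (3,0)[X./O./OX/OX]+1*
p2 X@[X./O./OX/OX] terminal -1; root [X./O./OX/.X] d9

PV length from [X./O./OX/.X]: 1 ply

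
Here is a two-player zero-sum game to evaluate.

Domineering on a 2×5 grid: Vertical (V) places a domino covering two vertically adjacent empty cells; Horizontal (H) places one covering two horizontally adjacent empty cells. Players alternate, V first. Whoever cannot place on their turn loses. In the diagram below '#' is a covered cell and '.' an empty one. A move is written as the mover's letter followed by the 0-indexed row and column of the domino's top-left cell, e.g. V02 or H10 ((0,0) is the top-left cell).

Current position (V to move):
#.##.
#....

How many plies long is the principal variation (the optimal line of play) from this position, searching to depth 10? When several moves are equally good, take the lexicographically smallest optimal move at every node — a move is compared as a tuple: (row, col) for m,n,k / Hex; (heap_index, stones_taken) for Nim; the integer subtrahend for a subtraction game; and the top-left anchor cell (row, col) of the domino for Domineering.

p1 V@[#.##./#....]: V01[####./##...]-1* V04[#.###/#...#]-1
p2 H@[####./##...]: H12[####./####.]-1 H13[####./##.##]+1*
p3 V@[####./##.##] terminal -1; root [#.##./#....] d10

PV length from [#.##./#....]: 2 plies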